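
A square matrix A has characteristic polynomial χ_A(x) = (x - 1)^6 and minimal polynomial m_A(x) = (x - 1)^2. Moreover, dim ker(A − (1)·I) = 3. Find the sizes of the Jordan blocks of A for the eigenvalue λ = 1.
Block sizes for λ = 1: [2, 2, 2]

Step 1 — from the characteristic polynomial, algebraic multiplicity of λ = 1 is 6. From dim ker(A − (1)·I) = 3, there are exactly 3 Jordan blocks for λ = 1.
Step 2 — from the minimal polynomial, the factor (x − 1)^2 tells us the largest block for λ = 1 has size 2.
Step 3 — with total size 6, 3 blocks, and largest block 2, the block sizes (in nonincreasing order) are [2, 2, 2].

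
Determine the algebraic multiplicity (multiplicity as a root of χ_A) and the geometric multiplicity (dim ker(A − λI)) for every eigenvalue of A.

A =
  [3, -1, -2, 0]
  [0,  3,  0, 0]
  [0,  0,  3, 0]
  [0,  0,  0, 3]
λ = 3: alg = 4, geom = 3

Step 1 — factor the characteristic polynomial to read off the algebraic multiplicities:
  χ_A(x) = (x - 3)^4

Step 2 — compute geometric multiplicities via the rank-nullity identity g(λ) = n − rank(A − λI):
  rank(A − (3)·I) = 1, so dim ker(A − (3)·I) = n − 1 = 3

Summary:
  λ = 3: algebraic multiplicity = 4, geometric multiplicity = 3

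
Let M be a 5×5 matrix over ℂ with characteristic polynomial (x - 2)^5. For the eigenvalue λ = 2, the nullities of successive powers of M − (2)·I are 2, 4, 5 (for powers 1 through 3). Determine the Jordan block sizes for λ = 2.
Block sizes for λ = 2: [3, 2]

From the dimensions of kernels of powers, the number of Jordan blocks of size at least j is d_j − d_{j−1} where d_j = dim ker(N^j) (with d_0 = 0). Computing the differences gives [2, 2, 1].
The number of blocks of size exactly k is (#blocks of size ≥ k) − (#blocks of size ≥ k + 1), so the partition is: 1 block(s) of size 2, 1 block(s) of size 3.
In nonincreasing order the block sizes are [3, 2].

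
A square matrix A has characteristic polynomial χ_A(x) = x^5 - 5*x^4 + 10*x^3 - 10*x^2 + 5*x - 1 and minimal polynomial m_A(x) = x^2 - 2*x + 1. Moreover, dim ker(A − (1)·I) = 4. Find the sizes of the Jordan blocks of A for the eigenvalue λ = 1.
Block sizes for λ = 1: [2, 1, 1, 1]

Step 1 — from the characteristic polynomial, algebraic multiplicity of λ = 1 is 5. From dim ker(A − (1)·I) = 4, there are exactly 4 Jordan blocks for λ = 1.
Step 2 — from the minimal polynomial, the factor (x − 1)^2 tells us the largest block for λ = 1 has size 2.
Step 3 — with total size 5, 4 blocks, and largest block 2, the block sizes (in nonincreasing order) are [2, 1, 1, 1].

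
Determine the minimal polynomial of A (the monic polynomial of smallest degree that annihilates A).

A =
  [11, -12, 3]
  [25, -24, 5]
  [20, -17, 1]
x^3 + 12*x^2 + 48*x + 64

The characteristic polynomial is χ_A(x) = (x + 4)^3, so the eigenvalues are known. The minimal polynomial is
  m_A(x) = Π_λ (x − λ)^{k_λ}
where k_λ is the size of the *largest* Jordan block for λ (equivalently, the smallest k with (A − λI)^k v = 0 for every generalised eigenvector v of λ).

  λ = -4: largest Jordan block has size 3, contributing (x + 4)^3

So m_A(x) = (x + 4)^3 = x^3 + 12*x^2 + 48*x + 64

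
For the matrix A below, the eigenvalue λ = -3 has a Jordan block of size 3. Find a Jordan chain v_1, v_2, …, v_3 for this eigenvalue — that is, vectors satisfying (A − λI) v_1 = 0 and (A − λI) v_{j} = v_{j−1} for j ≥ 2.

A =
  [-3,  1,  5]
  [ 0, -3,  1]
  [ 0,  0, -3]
A Jordan chain for λ = -3 of length 3:
v_1 = (1, 0, 0)ᵀ
v_2 = (5, 1, 0)ᵀ
v_3 = (0, 0, 1)ᵀ

Let N = A − (-3)·I. We want v_3 with N^3 v_3 = 0 but N^2 v_3 ≠ 0; then v_{j-1} := N · v_j for j = 3, …, 2.

Pick v_3 = (0, 0, 1)ᵀ.
Then v_2 = N · v_3 = (5, 1, 0)ᵀ.
Then v_1 = N · v_2 = (1, 0, 0)ᵀ.

Sanity check: (A − (-3)·I) v_1 = (0, 0, 0)ᵀ = 0. ✓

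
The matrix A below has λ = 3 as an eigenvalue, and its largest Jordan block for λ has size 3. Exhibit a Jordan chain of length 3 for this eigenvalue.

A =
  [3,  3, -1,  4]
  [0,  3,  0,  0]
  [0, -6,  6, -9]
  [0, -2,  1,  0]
A Jordan chain for λ = 3 of length 3:
v_1 = (-2, 0, 0, 0)ᵀ
v_2 = (3, 0, -6, -2)ᵀ
v_3 = (0, 1, 0, 0)ᵀ

Let N = A − (3)·I. We want v_3 with N^3 v_3 = 0 but N^2 v_3 ≠ 0; then v_{j-1} := N · v_j for j = 3, …, 2.

Pick v_3 = (0, 1, 0, 0)ᵀ.
Then v_2 = N · v_3 = (3, 0, -6, -2)ᵀ.
Then v_1 = N · v_2 = (-2, 0, 0, 0)ᵀ.

Sanity check: (A − (3)·I) v_1 = (0, 0, 0, 0)ᵀ = 0. ✓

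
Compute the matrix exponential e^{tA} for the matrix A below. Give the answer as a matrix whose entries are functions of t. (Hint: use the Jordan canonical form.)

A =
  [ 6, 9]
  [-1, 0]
e^{tA} =
  [3*t*exp(3*t) + exp(3*t), 9*t*exp(3*t)]
  [-t*exp(3*t), -3*t*exp(3*t) + exp(3*t)]

Strategy: write A = P · J · P⁻¹ where J is a Jordan canonical form, so e^{tA} = P · e^{tJ} · P⁻¹, and e^{tJ} can be computed block-by-block.

A has Jordan form
J =
  [3, 1]
  [0, 3]
(up to reordering of blocks).

Per-block formulas:
  For a 2×2 Jordan block J_2(3): exp(t · J_2(3)) = e^(3t)·(I + t·N), where N is the 2×2 nilpotent shift.

After assembling e^{tJ} and conjugating by P, we get:

e^{tA} =
  [3*t*exp(3*t) + exp(3*t), 9*t*exp(3*t)]
  [-t*exp(3*t), -3*t*exp(3*t) + exp(3*t)]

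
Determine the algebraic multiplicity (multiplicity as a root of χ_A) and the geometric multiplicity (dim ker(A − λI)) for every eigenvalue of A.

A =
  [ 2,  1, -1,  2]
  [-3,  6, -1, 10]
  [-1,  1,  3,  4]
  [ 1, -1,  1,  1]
λ = 3: alg = 4, geom = 2

Step 1 — factor the characteristic polynomial to read off the algebraic multiplicities:
  χ_A(x) = (x - 3)^4

Step 2 — compute geometric multiplicities via the rank-nullity identity g(λ) = n − rank(A − λI):
  rank(A − (3)·I) = 2, so dim ker(A − (3)·I) = n − 2 = 2

Summary:
  λ = 3: algebraic multiplicity = 4, geometric multiplicity = 2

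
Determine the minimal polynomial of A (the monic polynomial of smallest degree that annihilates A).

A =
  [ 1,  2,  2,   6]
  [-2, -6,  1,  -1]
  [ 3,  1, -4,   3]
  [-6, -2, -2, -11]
x^3 + 15*x^2 + 75*x + 125

The characteristic polynomial is χ_A(x) = (x + 5)^4, so the eigenvalues are known. The minimal polynomial is
  m_A(x) = Π_λ (x − λ)^{k_λ}
where k_λ is the size of the *largest* Jordan block for λ (equivalently, the smallest k with (A − λI)^k v = 0 for every generalised eigenvector v of λ).

  λ = -5: largest Jordan block has size 3, contributing (x + 5)^3

So m_A(x) = (x + 5)^3 = x^3 + 15*x^2 + 75*x + 125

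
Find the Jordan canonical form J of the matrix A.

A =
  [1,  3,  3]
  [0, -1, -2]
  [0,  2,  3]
J_2(1) ⊕ J_1(1)

The characteristic polynomial is
  det(x·I − A) = x^3 - 3*x^2 + 3*x - 1 = (x - 1)^3

Eigenvalues and multiplicities (the geometric multiplicity of λ is n − rank(A − λI), which equals the number of Jordan blocks for λ):
  λ = 1: algebraic multiplicity = 3, geometric multiplicity = 2

Determining the block sizes for each eigenvalue:
  λ = 1: 2 blocks summing to 3 forces exactly one block of size 2 and the rest size 1 → block sizes [2, 1]

Assembling the blocks gives a Jordan form
J =
  [1, 1, 0]
  [0, 1, 0]
  [0, 0, 1]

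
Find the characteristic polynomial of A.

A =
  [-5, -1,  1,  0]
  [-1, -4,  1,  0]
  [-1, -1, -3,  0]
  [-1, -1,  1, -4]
x^4 + 16*x^3 + 96*x^2 + 256*x + 256

Expanding det(x·I − A) (e.g. by cofactor expansion or by noting that A is similar to its Jordan form J, which has the same characteristic polynomial as A) gives
  χ_A(x) = x^4 + 16*x^3 + 96*x^2 + 256*x + 256
which factors as (x + 4)^4. The eigenvalues (with algebraic multiplicities) are λ = -4 with multiplicity 4.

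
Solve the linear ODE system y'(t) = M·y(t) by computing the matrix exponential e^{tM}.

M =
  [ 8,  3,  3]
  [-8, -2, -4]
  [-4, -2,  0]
e^{tM} =
  [6*t*exp(2*t) + exp(2*t), 3*t*exp(2*t), 3*t*exp(2*t)]
  [-8*t*exp(2*t), -4*t*exp(2*t) + exp(2*t), -4*t*exp(2*t)]
  [-4*t*exp(2*t), -2*t*exp(2*t), -2*t*exp(2*t) + exp(2*t)]

Strategy: write M = P · J · P⁻¹ where J is a Jordan canonical form, so e^{tM} = P · e^{tJ} · P⁻¹, and e^{tJ} can be computed block-by-block.

M has Jordan form
J =
  [2, 1, 0]
  [0, 2, 0]
  [0, 0, 2]
(up to reordering of blocks).

Per-block formulas:
  For a 1×1 block at λ = 2: exp(t · [2]) = [e^(2t)].
  For a 2×2 Jordan block J_2(2): exp(t · J_2(2)) = e^(2t)·(I + t·N), where N is the 2×2 nilpotent shift.

After assembling e^{tJ} and conjugating by P, we get:

e^{tM} =
  [6*t*exp(2*t) + exp(2*t), 3*t*exp(2*t), 3*t*exp(2*t)]
  [-8*t*exp(2*t), -4*t*exp(2*t) + exp(2*t), -4*t*exp(2*t)]
  [-4*t*exp(2*t), -2*t*exp(2*t), -2*t*exp(2*t) + exp(2*t)]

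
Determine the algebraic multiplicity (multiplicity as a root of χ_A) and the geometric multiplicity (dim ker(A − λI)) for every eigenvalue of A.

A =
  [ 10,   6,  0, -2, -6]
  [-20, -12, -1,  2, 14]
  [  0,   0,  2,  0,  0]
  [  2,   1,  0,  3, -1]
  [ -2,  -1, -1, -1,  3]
λ = -2: alg = 1, geom = 1; λ = 2: alg = 4, geom = 2

Step 1 — factor the characteristic polynomial to read off the algebraic multiplicities:
  χ_A(x) = (x - 2)^4*(x + 2)

Step 2 — compute geometric multiplicities via the rank-nullity identity g(λ) = n − rank(A − λI):
  rank(A − (-2)·I) = 4, so dim ker(A − (-2)·I) = n − 4 = 1
  rank(A − (2)·I) = 3, so dim ker(A − (2)·I) = n − 3 = 2

Summary:
  λ = -2: algebraic multiplicity = 1, geometric multiplicity = 1
  λ = 2: algebraic multiplicity = 4, geometric multiplicity = 2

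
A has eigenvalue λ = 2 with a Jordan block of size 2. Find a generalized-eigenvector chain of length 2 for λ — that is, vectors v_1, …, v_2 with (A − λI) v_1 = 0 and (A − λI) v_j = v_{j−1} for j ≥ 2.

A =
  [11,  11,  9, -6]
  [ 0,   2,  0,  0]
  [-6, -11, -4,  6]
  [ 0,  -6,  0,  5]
A Jordan chain for λ = 2 of length 2:
v_1 = (-1, 0, 1, 0)ᵀ
v_2 = (0, 1, 0, 2)ᵀ

Let N = A − (2)·I. We want v_2 with N^2 v_2 = 0 but N^1 v_2 ≠ 0; then v_{j-1} := N · v_j for j = 2, …, 2.

Pick v_2 = (0, 1, 0, 2)ᵀ.
Then v_1 = N · v_2 = (-1, 0, 1, 0)ᵀ.

Sanity check: (A − (2)·I) v_1 = (0, 0, 0, 0)ᵀ = 0. ✓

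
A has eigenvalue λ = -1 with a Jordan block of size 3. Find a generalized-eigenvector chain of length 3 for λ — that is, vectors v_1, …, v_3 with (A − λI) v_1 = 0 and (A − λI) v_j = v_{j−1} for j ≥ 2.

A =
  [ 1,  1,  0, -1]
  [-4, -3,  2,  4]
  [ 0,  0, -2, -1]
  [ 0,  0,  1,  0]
A Jordan chain for λ = -1 of length 3:
v_1 = (1, -2, 0, 0)ᵀ
v_2 = (0, 2, -1, 1)ᵀ
v_3 = (0, 0, 1, 0)ᵀ

Let N = A − (-1)·I. We want v_3 with N^3 v_3 = 0 but N^2 v_3 ≠ 0; then v_{j-1} := N · v_j for j = 3, …, 2.

Pick v_3 = (0, 0, 1, 0)ᵀ.
Then v_2 = N · v_3 = (0, 2, -1, 1)ᵀ.
Then v_1 = N · v_2 = (1, -2, 0, 0)ᵀ.

Sanity check: (A − (-1)·I) v_1 = (0, 0, 0, 0)ᵀ = 0. ✓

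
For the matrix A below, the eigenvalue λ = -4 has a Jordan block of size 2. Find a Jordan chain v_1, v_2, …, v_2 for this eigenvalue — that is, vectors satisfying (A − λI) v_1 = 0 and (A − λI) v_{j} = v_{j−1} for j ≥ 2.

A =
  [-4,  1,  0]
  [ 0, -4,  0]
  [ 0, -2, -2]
A Jordan chain for λ = -4 of length 2:
v_1 = (1, 0, 0)ᵀ
v_2 = (0, 1, 1)ᵀ

Let N = A − (-4)·I. We want v_2 with N^2 v_2 = 0 but N^1 v_2 ≠ 0; then v_{j-1} := N · v_j for j = 2, …, 2.

Pick v_2 = (0, 1, 1)ᵀ.
Then v_1 = N · v_2 = (1, 0, 0)ᵀ.

Sanity check: (A − (-4)·I) v_1 = (0, 0, 0)ᵀ = 0. ✓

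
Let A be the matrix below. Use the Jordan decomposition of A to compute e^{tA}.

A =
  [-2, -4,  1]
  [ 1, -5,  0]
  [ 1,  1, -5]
e^{tA} =
  [t^2*exp(-4*t)/2 + 2*t*exp(-4*t) + exp(-4*t), -3*t^2*exp(-4*t)/2 - 4*t*exp(-4*t), t^2*exp(-4*t)/2 + t*exp(-4*t)]
  [t^2*exp(-4*t)/2 + t*exp(-4*t), -3*t^2*exp(-4*t)/2 - t*exp(-4*t) + exp(-4*t), t^2*exp(-4*t)/2]
  [t^2*exp(-4*t) + t*exp(-4*t), -3*t^2*exp(-4*t) + t*exp(-4*t), t^2*exp(-4*t) - t*exp(-4*t) + exp(-4*t)]

Strategy: write A = P · J · P⁻¹ where J is a Jordan canonical form, so e^{tA} = P · e^{tJ} · P⁻¹, and e^{tJ} can be computed block-by-block.

A has Jordan form
J =
  [-4,  1,  0]
  [ 0, -4,  1]
  [ 0,  0, -4]
(up to reordering of blocks).

Per-block formulas:
  For a 3×3 Jordan block J_3(-4): exp(t · J_3(-4)) = e^(-4t)·(I + t·N + (t^2/2)·N^2), where N is the 3×3 nilpotent shift.

After assembling e^{tJ} and conjugating by P, we get:

e^{tA} =
  [t^2*exp(-4*t)/2 + 2*t*exp(-4*t) + exp(-4*t), -3*t^2*exp(-4*t)/2 - 4*t*exp(-4*t), t^2*exp(-4*t)/2 + t*exp(-4*t)]
  [t^2*exp(-4*t)/2 + t*exp(-4*t), -3*t^2*exp(-4*t)/2 - t*exp(-4*t) + exp(-4*t), t^2*exp(-4*t)/2]
  [t^2*exp(-4*t) + t*exp(-4*t), -3*t^2*exp(-4*t) + t*exp(-4*t), t^2*exp(-4*t) - t*exp(-4*t) + exp(-4*t)]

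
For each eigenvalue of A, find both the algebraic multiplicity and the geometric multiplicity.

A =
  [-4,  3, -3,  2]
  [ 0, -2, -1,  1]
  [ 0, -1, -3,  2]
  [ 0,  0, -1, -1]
λ = -4: alg = 1, geom = 1; λ = -2: alg = 3, geom = 1

Step 1 — factor the characteristic polynomial to read off the algebraic multiplicities:
  χ_A(x) = (x + 2)^3*(x + 4)

Step 2 — compute geometric multiplicities via the rank-nullity identity g(λ) = n − rank(A − λI):
  rank(A − (-4)·I) = 3, so dim ker(A − (-4)·I) = n − 3 = 1
  rank(A − (-2)·I) = 3, so dim ker(A − (-2)·I) = n − 3 = 1

Summary:
  λ = -4: algebraic multiplicity = 1, geometric multiplicity = 1
  λ = -2: algebraic multiplicity = 3, geometric multiplicity = 1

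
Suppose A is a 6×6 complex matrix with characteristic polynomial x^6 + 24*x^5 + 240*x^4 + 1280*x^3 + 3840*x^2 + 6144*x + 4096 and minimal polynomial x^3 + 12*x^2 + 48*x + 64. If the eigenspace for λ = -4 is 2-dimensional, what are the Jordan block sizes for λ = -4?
Block sizes for λ = -4: [3, 3]

Step 1 — from the characteristic polynomial, algebraic multiplicity of λ = -4 is 6. From dim ker(A − (-4)·I) = 2, there are exactly 2 Jordan blocks for λ = -4.
Step 2 — from the minimal polynomial, the factor (x + 4)^3 tells us the largest block for λ = -4 has size 3.
Step 3 — with total size 6, 2 blocks, and largest block 3, the block sizes (in nonincreasing order) are [3, 3].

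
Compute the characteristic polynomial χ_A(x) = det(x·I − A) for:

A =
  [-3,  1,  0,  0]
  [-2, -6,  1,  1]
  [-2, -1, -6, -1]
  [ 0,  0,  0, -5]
x^4 + 20*x^3 + 150*x^2 + 500*x + 625

Expanding det(x·I − A) (e.g. by cofactor expansion or by noting that A is similar to its Jordan form J, which has the same characteristic polynomial as A) gives
  χ_A(x) = x^4 + 20*x^3 + 150*x^2 + 500*x + 625
which factors as (x + 5)^4. The eigenvalues (with algebraic multiplicities) are λ = -5 with multiplicity 4.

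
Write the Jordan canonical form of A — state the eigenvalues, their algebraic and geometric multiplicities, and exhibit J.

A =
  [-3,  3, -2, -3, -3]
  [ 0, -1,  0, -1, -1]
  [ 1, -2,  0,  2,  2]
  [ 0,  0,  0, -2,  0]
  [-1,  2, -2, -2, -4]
J_3(-2) ⊕ J_1(-2) ⊕ J_1(-2)

The characteristic polynomial is
  det(x·I − A) = x^5 + 10*x^4 + 40*x^3 + 80*x^2 + 80*x + 32 = (x + 2)^5

Eigenvalues and multiplicities (the geometric multiplicity of λ is n − rank(A − λI), which equals the number of Jordan blocks for λ):
  λ = -2: algebraic multiplicity = 5, geometric multiplicity = 3

Determining the block sizes for each eigenvalue:
  λ = -2: with am = 5 and gm = 3, the partition is not yet determined (e.g. several partitions of 5 into 3 parts exist). Let N = A − (-2)·I. Computing rank(N^1) = 2, rank(N^2) = 1, rank(N^3) = 0; the number of blocks of size ≥ j is rank(N^{j−1}) − rank(N^j), giving [3, 1, 1]. So we have 1 block(s) of size 3, 2 block(s) of size 1 → block sizes [3, 1, 1]

Assembling the blocks gives a Jordan form
J =
  [-2,  1,  0,  0,  0]
  [ 0, -2,  1,  0,  0]
  [ 0,  0, -2,  0,  0]
  [ 0,  0,  0, -2,  0]
  [ 0,  0,  0,  0, -2]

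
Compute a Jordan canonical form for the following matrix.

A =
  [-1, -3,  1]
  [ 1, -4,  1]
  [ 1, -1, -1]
J_3(-2)

The characteristic polynomial is
  det(x·I − A) = x^3 + 6*x^2 + 12*x + 8 = (x + 2)^3

Eigenvalues and multiplicities (the geometric multiplicity of λ is n − rank(A − λI), which equals the number of Jordan blocks for λ):
  λ = -2: algebraic multiplicity = 3, geometric multiplicity = 1

Determining the block sizes for each eigenvalue:
  λ = -2: one block (gm = 1), so the single block has size am = 3 → block sizes [3]

Assembling the blocks gives a Jordan form
J =
  [-2,  1,  0]
  [ 0, -2,  1]
  [ 0,  0, -2]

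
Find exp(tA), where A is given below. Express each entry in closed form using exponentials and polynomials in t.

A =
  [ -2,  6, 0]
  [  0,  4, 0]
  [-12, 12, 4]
e^{tA} =
  [exp(-2*t), exp(4*t) - exp(-2*t), 0]
  [0, exp(4*t), 0]
  [-2*exp(4*t) + 2*exp(-2*t), 2*exp(4*t) - 2*exp(-2*t), exp(4*t)]

Strategy: write A = P · J · P⁻¹ where J is a Jordan canonical form, so e^{tA} = P · e^{tJ} · P⁻¹, and e^{tJ} can be computed block-by-block.

A has Jordan form
J =
  [-2, 0, 0]
  [ 0, 4, 0]
  [ 0, 0, 4]
(up to reordering of blocks).

Per-block formulas:
  For a 1×1 block at λ = -2: exp(t · [-2]) = [e^(-2t)].
  For a 1×1 block at λ = 4: exp(t · [4]) = [e^(4t)].

After assembling e^{tJ} and conjugating by P, we get:

e^{tA} =
  [exp(-2*t), exp(4*t) - exp(-2*t), 0]
  [0, exp(4*t), 0]
  [-2*exp(4*t) + 2*exp(-2*t), 2*exp(4*t) - 2*exp(-2*t), exp(4*t)]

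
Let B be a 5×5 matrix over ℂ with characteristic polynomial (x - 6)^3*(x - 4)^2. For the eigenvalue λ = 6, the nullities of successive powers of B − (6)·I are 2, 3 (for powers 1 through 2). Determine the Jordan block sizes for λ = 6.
Block sizes for λ = 6: [2, 1]

From the dimensions of kernels of powers, the number of Jordan blocks of size at least j is d_j − d_{j−1} where d_j = dim ker(N^j) (with d_0 = 0). Computing the differences gives [2, 1].
The number of blocks of size exactly k is (#blocks of size ≥ k) − (#blocks of size ≥ k + 1), so the partition is: 1 block(s) of size 1, 1 block(s) of size 2.
In nonincreasing order the block sizes are [2, 1].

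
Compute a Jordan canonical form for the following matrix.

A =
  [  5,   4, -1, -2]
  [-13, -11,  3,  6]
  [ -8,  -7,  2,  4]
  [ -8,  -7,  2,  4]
J_3(0) ⊕ J_1(0)

The characteristic polynomial is
  det(x·I − A) = x^4

Eigenvalues and multiplicities (the geometric multiplicity of λ is n − rank(A − λI), which equals the number of Jordan blocks for λ):
  λ = 0: algebraic multiplicity = 4, geometric multiplicity = 2

Determining the block sizes for each eigenvalue:
  λ = 0: with am = 4 and gm = 2, the partition is not yet determined (e.g. several partitions of 4 into 2 parts exist). Let N = A − (0)·I. Computing rank(N^1) = 2, rank(N^2) = 1, rank(N^3) = 0; the number of blocks of size ≥ j is rank(N^{j−1}) − rank(N^j), giving [2, 1, 1]. So we have 1 block(s) of size 3, 1 block(s) of size 1 → block sizes [3, 1]

Assembling the blocks gives a Jordan form
J =
  [0, 1, 0, 0]
  [0, 0, 1, 0]
  [0, 0, 0, 0]
  [0, 0, 0, 0]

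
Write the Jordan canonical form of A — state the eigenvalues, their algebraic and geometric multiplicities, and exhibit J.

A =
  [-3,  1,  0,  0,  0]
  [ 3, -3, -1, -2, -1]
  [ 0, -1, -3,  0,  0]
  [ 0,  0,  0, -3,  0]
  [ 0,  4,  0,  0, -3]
J_3(-3) ⊕ J_1(-3) ⊕ J_1(-3)

The characteristic polynomial is
  det(x·I − A) = x^5 + 15*x^4 + 90*x^3 + 270*x^2 + 405*x + 243 = (x + 3)^5

Eigenvalues and multiplicities (the geometric multiplicity of λ is n − rank(A − λI), which equals the number of Jordan blocks for λ):
  λ = -3: algebraic multiplicity = 5, geometric multiplicity = 3

Determining the block sizes for each eigenvalue:
  λ = -3: with am = 5 and gm = 3, the partition is not yet determined (e.g. several partitions of 5 into 3 parts exist). Let N = A − (-3)·I. Computing rank(N^1) = 2, rank(N^2) = 1, rank(N^3) = 0; the number of blocks of size ≥ j is rank(N^{j−1}) − rank(N^j), giving [3, 1, 1]. So we have 1 block(s) of size 3, 2 block(s) of size 1 → block sizes [3, 1, 1]

Assembling the blocks gives a Jordan form
J =
  [-3,  1,  0,  0,  0]
  [ 0, -3,  1,  0,  0]
  [ 0,  0, -3,  0,  0]
  [ 0,  0,  0, -3,  0]
  [ 0,  0,  0,  0, -3]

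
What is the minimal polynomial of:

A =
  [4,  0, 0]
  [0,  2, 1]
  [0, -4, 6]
x^2 - 8*x + 16

The characteristic polynomial is χ_A(x) = (x - 4)^3, so the eigenvalues are known. The minimal polynomial is
  m_A(x) = Π_λ (x − λ)^{k_λ}
where k_λ is the size of the *largest* Jordan block for λ (equivalently, the smallest k with (A − λI)^k v = 0 for every generalised eigenvector v of λ).

  λ = 4: largest Jordan block has size 2, contributing (x − 4)^2

So m_A(x) = (x - 4)^2 = x^2 - 8*x + 16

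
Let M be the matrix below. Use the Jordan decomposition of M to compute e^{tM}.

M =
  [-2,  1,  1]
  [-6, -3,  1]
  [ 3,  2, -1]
e^{tM} =
  [-3*t^2*exp(-2*t)/2 + exp(-2*t), t^2*exp(-2*t)/2 + t*exp(-2*t), t^2*exp(-2*t) + t*exp(-2*t)]
  [9*t^2*exp(-2*t)/2 - 6*t*exp(-2*t), -3*t^2*exp(-2*t)/2 - t*exp(-2*t) + exp(-2*t), -3*t^2*exp(-2*t) + t*exp(-2*t)]
  [-9*t^2*exp(-2*t)/2 + 3*t*exp(-2*t), 3*t^2*exp(-2*t)/2 + 2*t*exp(-2*t), 3*t^2*exp(-2*t) + t*exp(-2*t) + exp(-2*t)]

Strategy: write M = P · J · P⁻¹ where J is a Jordan canonical form, so e^{tM} = P · e^{tJ} · P⁻¹, and e^{tJ} can be computed block-by-block.

M has Jordan form
J =
  [-2,  1,  0]
  [ 0, -2,  1]
  [ 0,  0, -2]
(up to reordering of blocks).

Per-block formulas:
  For a 3×3 Jordan block J_3(-2): exp(t · J_3(-2)) = e^(-2t)·(I + t·N + (t^2/2)·N^2), where N is the 3×3 nilpotent shift.

After assembling e^{tJ} and conjugating by P, we get:

e^{tM} =
  [-3*t^2*exp(-2*t)/2 + exp(-2*t), t^2*exp(-2*t)/2 + t*exp(-2*t), t^2*exp(-2*t) + t*exp(-2*t)]
  [9*t^2*exp(-2*t)/2 - 6*t*exp(-2*t), -3*t^2*exp(-2*t)/2 - t*exp(-2*t) + exp(-2*t), -3*t^2*exp(-2*t) + t*exp(-2*t)]
  [-9*t^2*exp(-2*t)/2 + 3*t*exp(-2*t), 3*t^2*exp(-2*t)/2 + 2*t*exp(-2*t), 3*t^2*exp(-2*t) + t*exp(-2*t) + exp(-2*t)]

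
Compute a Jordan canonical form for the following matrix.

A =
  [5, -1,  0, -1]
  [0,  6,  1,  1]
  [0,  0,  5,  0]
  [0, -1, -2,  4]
J_3(5) ⊕ J_1(5)

The characteristic polynomial is
  det(x·I − A) = x^4 - 20*x^3 + 150*x^2 - 500*x + 625 = (x - 5)^4

Eigenvalues and multiplicities (the geometric multiplicity of λ is n − rank(A − λI), which equals the number of Jordan blocks for λ):
  λ = 5: algebraic multiplicity = 4, geometric multiplicity = 2

Determining the block sizes for each eigenvalue:
  λ = 5: with am = 4 and gm = 2, the partition is not yet determined (e.g. several partitions of 4 into 2 parts exist). Let N = A − (5)·I. Computing rank(N^1) = 2, rank(N^2) = 1, rank(N^3) = 0; the number of blocks of size ≥ j is rank(N^{j−1}) − rank(N^j), giving [2, 1, 1]. So we have 1 block(s) of size 3, 1 block(s) of size 1 → block sizes [3, 1]

Assembling the blocks gives a Jordan form
J =
  [5, 1, 0, 0]
  [0, 5, 1, 0]
  [0, 0, 5, 0]
  [0, 0, 0, 5]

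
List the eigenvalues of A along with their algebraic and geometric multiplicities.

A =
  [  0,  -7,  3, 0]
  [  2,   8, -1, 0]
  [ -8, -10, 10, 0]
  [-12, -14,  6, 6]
λ = 6: alg = 4, geom = 2

Step 1 — factor the characteristic polynomial to read off the algebraic multiplicities:
  χ_A(x) = (x - 6)^4

Step 2 — compute geometric multiplicities via the rank-nullity identity g(λ) = n − rank(A − λI):
  rank(A − (6)·I) = 2, so dim ker(A − (6)·I) = n − 2 = 2

Summary:
  λ = 6: algebraic multiplicity = 4, geometric multiplicity = 2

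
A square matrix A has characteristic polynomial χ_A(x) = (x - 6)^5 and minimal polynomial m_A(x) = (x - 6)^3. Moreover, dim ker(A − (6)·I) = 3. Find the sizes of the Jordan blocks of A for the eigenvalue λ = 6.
Block sizes for λ = 6: [3, 1, 1]

Step 1 — from the characteristic polynomial, algebraic multiplicity of λ = 6 is 5. From dim ker(A − (6)·I) = 3, there are exactly 3 Jordan blocks for λ = 6.
Step 2 — from the minimal polynomial, the factor (x − 6)^3 tells us the largest block for λ = 6 has size 3.
Step 3 — with total size 5, 3 blocks, and largest block 3, the block sizes (in nonincreasing order) are [3, 1, 1].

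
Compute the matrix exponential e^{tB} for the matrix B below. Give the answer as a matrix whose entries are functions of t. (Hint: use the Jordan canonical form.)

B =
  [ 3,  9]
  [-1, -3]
e^{tB} =
  [3*t + 1, 9*t]
  [-t, 1 - 3*t]

Strategy: write B = P · J · P⁻¹ where J is a Jordan canonical form, so e^{tB} = P · e^{tJ} · P⁻¹, and e^{tJ} can be computed block-by-block.

B has Jordan form
J =
  [0, 1]
  [0, 0]
(up to reordering of blocks).

Per-block formulas:
  For a 2×2 Jordan block J_2(0): exp(t · J_2(0)) = e^(0t)·(I + t·N), where N is the 2×2 nilpotent shift.

After assembling e^{tJ} and conjugating by P, we get:

e^{tB} =
  [3*t + 1, 9*t]
  [-t, 1 - 3*t]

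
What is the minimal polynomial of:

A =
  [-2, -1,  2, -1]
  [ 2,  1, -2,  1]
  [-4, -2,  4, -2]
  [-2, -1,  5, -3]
x^3

The characteristic polynomial is χ_A(x) = x^4, so the eigenvalues are known. The minimal polynomial is
  m_A(x) = Π_λ (x − λ)^{k_λ}
where k_λ is the size of the *largest* Jordan block for λ (equivalently, the smallest k with (A − λI)^k v = 0 for every generalised eigenvector v of λ).

  λ = 0: largest Jordan block has size 3, contributing (x − 0)^3

So m_A(x) = x^3 = x^3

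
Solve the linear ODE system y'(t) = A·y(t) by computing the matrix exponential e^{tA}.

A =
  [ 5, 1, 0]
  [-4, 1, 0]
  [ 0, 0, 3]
e^{tA} =
  [2*t*exp(3*t) + exp(3*t), t*exp(3*t), 0]
  [-4*t*exp(3*t), -2*t*exp(3*t) + exp(3*t), 0]
  [0, 0, exp(3*t)]

Strategy: write A = P · J · P⁻¹ where J is a Jordan canonical form, so e^{tA} = P · e^{tJ} · P⁻¹, and e^{tJ} can be computed block-by-block.

A has Jordan form
J =
  [3, 1, 0]
  [0, 3, 0]
  [0, 0, 3]
(up to reordering of blocks).

Per-block formulas:
  For a 2×2 Jordan block J_2(3): exp(t · J_2(3)) = e^(3t)·(I + t·N), where N is the 2×2 nilpotent shift.
  For a 1×1 block at λ = 3: exp(t · [3]) = [e^(3t)].

After assembling e^{tJ} and conjugating by P, we get:

e^{tA} =
  [2*t*exp(3*t) + exp(3*t), t*exp(3*t), 0]
  [-4*t*exp(3*t), -2*t*exp(3*t) + exp(3*t), 0]
  [0, 0, exp(3*t)]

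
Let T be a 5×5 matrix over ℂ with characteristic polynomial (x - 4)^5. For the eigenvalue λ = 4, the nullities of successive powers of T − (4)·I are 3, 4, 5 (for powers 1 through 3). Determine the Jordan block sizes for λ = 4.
Block sizes for λ = 4: [3, 1, 1]

From the dimensions of kernels of powers, the number of Jordan blocks of size at least j is d_j − d_{j−1} where d_j = dim ker(N^j) (with d_0 = 0). Computing the differences gives [3, 1, 1].
The number of blocks of size exactly k is (#blocks of size ≥ k) − (#blocks of size ≥ k + 1), so the partition is: 2 block(s) of size 1, 1 block(s) of size 3.
In nonincreasing order the block sizes are [3, 1, 1].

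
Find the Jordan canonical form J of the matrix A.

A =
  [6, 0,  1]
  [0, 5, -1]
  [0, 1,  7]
J_3(6)

The characteristic polynomial is
  det(x·I − A) = x^3 - 18*x^2 + 108*x - 216 = (x - 6)^3

Eigenvalues and multiplicities (the geometric multiplicity of λ is n − rank(A − λI), which equals the number of Jordan blocks for λ):
  λ = 6: algebraic multiplicity = 3, geometric multiplicity = 1

Determining the block sizes for each eigenvalue:
  λ = 6: one block (gm = 1), so the single block has size am = 3 → block sizes [3]

Assembling the blocks gives a Jordan form
J =
  [6, 1, 0]
  [0, 6, 1]
  [0, 0, 6]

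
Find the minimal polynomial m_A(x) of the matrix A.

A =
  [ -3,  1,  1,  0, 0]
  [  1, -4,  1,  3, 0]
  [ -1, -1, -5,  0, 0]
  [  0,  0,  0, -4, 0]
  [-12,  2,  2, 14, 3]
x^4 + 9*x^3 + 12*x^2 - 80*x - 192

The characteristic polynomial is χ_A(x) = (x - 3)*(x + 4)^4, so the eigenvalues are known. The minimal polynomial is
  m_A(x) = Π_λ (x − λ)^{k_λ}
where k_λ is the size of the *largest* Jordan block for λ (equivalently, the smallest k with (A − λI)^k v = 0 for every generalised eigenvector v of λ).

  λ = -4: largest Jordan block has size 3, contributing (x + 4)^3
  λ = 3: largest Jordan block has size 1, contributing (x − 3)

So m_A(x) = (x - 3)*(x + 4)^3 = x^4 + 9*x^3 + 12*x^2 - 80*x - 192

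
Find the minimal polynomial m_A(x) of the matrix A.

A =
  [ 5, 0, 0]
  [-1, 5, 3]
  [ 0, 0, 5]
x^2 - 10*x + 25

The characteristic polynomial is χ_A(x) = (x - 5)^3, so the eigenvalues are known. The minimal polynomial is
  m_A(x) = Π_λ (x − λ)^{k_λ}
where k_λ is the size of the *largest* Jordan block for λ (equivalently, the smallest k with (A − λI)^k v = 0 for every generalised eigenvector v of λ).

  λ = 5: largest Jordan block has size 2, contributing (x − 5)^2

So m_A(x) = (x - 5)^2 = x^2 - 10*x + 25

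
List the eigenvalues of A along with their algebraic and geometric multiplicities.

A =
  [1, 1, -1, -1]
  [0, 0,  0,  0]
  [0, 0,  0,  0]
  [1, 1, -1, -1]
λ = 0: alg = 4, geom = 3

Step 1 — factor the characteristic polynomial to read off the algebraic multiplicities:
  χ_A(x) = x^4

Step 2 — compute geometric multiplicities via the rank-nullity identity g(λ) = n − rank(A − λI):
  rank(A − (0)·I) = 1, so dim ker(A − (0)·I) = n − 1 = 3

Summary:
  λ = 0: algebraic multiplicity = 4, geometric multiplicity = 3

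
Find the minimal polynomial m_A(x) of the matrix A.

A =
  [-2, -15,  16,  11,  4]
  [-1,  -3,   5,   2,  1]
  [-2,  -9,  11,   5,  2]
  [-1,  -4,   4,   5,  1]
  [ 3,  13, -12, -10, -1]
x^3 - 6*x^2 + 12*x - 8

The characteristic polynomial is χ_A(x) = (x - 2)^5, so the eigenvalues are known. The minimal polynomial is
  m_A(x) = Π_λ (x − λ)^{k_λ}
where k_λ is the size of the *largest* Jordan block for λ (equivalently, the smallest k with (A − λI)^k v = 0 for every generalised eigenvector v of λ).

  λ = 2: largest Jordan block has size 3, contributing (x − 2)^3

So m_A(x) = (x - 2)^3 = x^3 - 6*x^2 + 12*x - 8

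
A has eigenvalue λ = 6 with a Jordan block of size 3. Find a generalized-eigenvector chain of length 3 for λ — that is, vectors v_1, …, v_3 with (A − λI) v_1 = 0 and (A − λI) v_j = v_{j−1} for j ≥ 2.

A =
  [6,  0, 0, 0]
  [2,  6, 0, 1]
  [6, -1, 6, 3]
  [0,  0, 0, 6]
A Jordan chain for λ = 6 of length 3:
v_1 = (0, 0, -2, 0)ᵀ
v_2 = (0, 2, 6, 0)ᵀ
v_3 = (1, 0, 0, 0)ᵀ

Let N = A − (6)·I. We want v_3 with N^3 v_3 = 0 but N^2 v_3 ≠ 0; then v_{j-1} := N · v_j for j = 3, …, 2.

Pick v_3 = (1, 0, 0, 0)ᵀ.
Then v_2 = N · v_3 = (0, 2, 6, 0)ᵀ.
Then v_1 = N · v_2 = (0, 0, -2, 0)ᵀ.

Sanity check: (A − (6)·I) v_1 = (0, 0, 0, 0)ᵀ = 0. ✓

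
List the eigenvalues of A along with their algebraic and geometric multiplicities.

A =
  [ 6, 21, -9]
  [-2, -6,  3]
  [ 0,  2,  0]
λ = 0: alg = 3, geom = 1

Step 1 — factor the characteristic polynomial to read off the algebraic multiplicities:
  χ_A(x) = x^3

Step 2 — compute geometric multiplicities via the rank-nullity identity g(λ) = n − rank(A − λI):
  rank(A − (0)·I) = 2, so dim ker(A − (0)·I) = n − 2 = 1

Summary:
  λ = 0: algebraic multiplicity = 3, geometric multiplicity = 1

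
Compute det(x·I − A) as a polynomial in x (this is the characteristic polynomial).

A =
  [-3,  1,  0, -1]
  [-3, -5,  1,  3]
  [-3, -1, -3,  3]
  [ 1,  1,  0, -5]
x^4 + 16*x^3 + 96*x^2 + 256*x + 256

Expanding det(x·I − A) (e.g. by cofactor expansion or by noting that A is similar to its Jordan form J, which has the same characteristic polynomial as A) gives
  χ_A(x) = x^4 + 16*x^3 + 96*x^2 + 256*x + 256
which factors as (x + 4)^4. The eigenvalues (with algebraic multiplicities) are λ = -4 with multiplicity 4.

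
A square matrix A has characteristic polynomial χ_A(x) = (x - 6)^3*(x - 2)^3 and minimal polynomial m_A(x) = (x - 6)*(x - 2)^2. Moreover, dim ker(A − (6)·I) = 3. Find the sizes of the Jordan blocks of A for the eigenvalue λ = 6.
Block sizes for λ = 6: [1, 1, 1]

Step 1 — from the characteristic polynomial, algebraic multiplicity of λ = 6 is 3. From dim ker(A − (6)·I) = 3, there are exactly 3 Jordan blocks for λ = 6.
Step 2 — from the minimal polynomial, the factor (x − 6) tells us the largest block for λ = 6 has size 1.
Step 3 — with total size 3, 3 blocks, and largest block 1, the block sizes (in nonincreasing order) are [1, 1, 1].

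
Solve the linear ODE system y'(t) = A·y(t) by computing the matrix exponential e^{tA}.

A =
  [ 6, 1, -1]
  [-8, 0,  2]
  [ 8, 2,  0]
e^{tA} =
  [4*t*exp(2*t) + exp(2*t), t*exp(2*t), -t*exp(2*t)]
  [-8*t*exp(2*t), -2*t*exp(2*t) + exp(2*t), 2*t*exp(2*t)]
  [8*t*exp(2*t), 2*t*exp(2*t), -2*t*exp(2*t) + exp(2*t)]

Strategy: write A = P · J · P⁻¹ where J is a Jordan canonical form, so e^{tA} = P · e^{tJ} · P⁻¹, and e^{tJ} can be computed block-by-block.

A has Jordan form
J =
  [2, 1, 0]
  [0, 2, 0]
  [0, 0, 2]
(up to reordering of blocks).

Per-block formulas:
  For a 1×1 block at λ = 2: exp(t · [2]) = [e^(2t)].
  For a 2×2 Jordan block J_2(2): exp(t · J_2(2)) = e^(2t)·(I + t·N), where N is the 2×2 nilpotent shift.

After assembling e^{tJ} and conjugating by P, we get:

e^{tA} =
  [4*t*exp(2*t) + exp(2*t), t*exp(2*t), -t*exp(2*t)]
  [-8*t*exp(2*t), -2*t*exp(2*t) + exp(2*t), 2*t*exp(2*t)]
  [8*t*exp(2*t), 2*t*exp(2*t), -2*t*exp(2*t) + exp(2*t)]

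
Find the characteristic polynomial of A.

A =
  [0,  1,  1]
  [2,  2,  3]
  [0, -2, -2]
x^3

Expanding det(x·I − A) (e.g. by cofactor expansion or by noting that A is similar to its Jordan form J, which has the same characteristic polynomial as A) gives
  χ_A(x) = x^3
which factors as x^3. The eigenvalues (with algebraic multiplicities) are λ = 0 with multiplicity 3.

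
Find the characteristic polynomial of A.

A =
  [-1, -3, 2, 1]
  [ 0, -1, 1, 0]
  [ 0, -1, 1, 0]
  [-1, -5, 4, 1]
x^4

Expanding det(x·I − A) (e.g. by cofactor expansion or by noting that A is similar to its Jordan form J, which has the same characteristic polynomial as A) gives
  χ_A(x) = x^4
which factors as x^4. The eigenvalues (with algebraic multiplicities) are λ = 0 with multiplicity 4.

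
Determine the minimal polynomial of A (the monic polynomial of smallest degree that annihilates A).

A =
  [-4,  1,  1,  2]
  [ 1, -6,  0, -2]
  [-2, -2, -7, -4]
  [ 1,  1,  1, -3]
x^3 + 15*x^2 + 75*x + 125

The characteristic polynomial is χ_A(x) = (x + 5)^4, so the eigenvalues are known. The minimal polynomial is
  m_A(x) = Π_λ (x − λ)^{k_λ}
where k_λ is the size of the *largest* Jordan block for λ (equivalently, the smallest k with (A − λI)^k v = 0 for every generalised eigenvector v of λ).

  λ = -5: largest Jordan block has size 3, contributing (x + 5)^3

So m_A(x) = (x + 5)^3 = x^3 + 15*x^2 + 75*x + 125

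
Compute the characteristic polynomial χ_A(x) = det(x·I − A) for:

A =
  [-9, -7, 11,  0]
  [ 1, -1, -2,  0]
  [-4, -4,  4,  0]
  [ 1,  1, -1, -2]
x^4 + 8*x^3 + 24*x^2 + 32*x + 16

Expanding det(x·I − A) (e.g. by cofactor expansion or by noting that A is similar to its Jordan form J, which has the same characteristic polynomial as A) gives
  χ_A(x) = x^4 + 8*x^3 + 24*x^2 + 32*x + 16
which factors as (x + 2)^4. The eigenvalues (with algebraic multiplicities) are λ = -2 with multiplicity 4.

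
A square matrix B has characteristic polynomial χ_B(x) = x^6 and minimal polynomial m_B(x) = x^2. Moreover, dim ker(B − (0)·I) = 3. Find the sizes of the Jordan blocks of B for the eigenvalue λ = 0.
Block sizes for λ = 0: [2, 2, 2]

Step 1 — from the characteristic polynomial, algebraic multiplicity of λ = 0 is 6. From dim ker(B − (0)·I) = 3, there are exactly 3 Jordan blocks for λ = 0.
Step 2 — from the minimal polynomial, the factor (x − 0)^2 tells us the largest block for λ = 0 has size 2.
Step 3 — with total size 6, 3 blocks, and largest block 2, the block sizes (in nonincreasing order) are [2, 2, 2].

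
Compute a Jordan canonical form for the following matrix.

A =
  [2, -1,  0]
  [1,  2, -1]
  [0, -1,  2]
J_3(2)

The characteristic polynomial is
  det(x·I − A) = x^3 - 6*x^2 + 12*x - 8 = (x - 2)^3

Eigenvalues and multiplicities (the geometric multiplicity of λ is n − rank(A − λI), which equals the number of Jordan blocks for λ):
  λ = 2: algebraic multiplicity = 3, geometric multiplicity = 1

Determining the block sizes for each eigenvalue:
  λ = 2: one block (gm = 1), so the single block has size am = 3 → block sizes [3]

Assembling the blocks gives a Jordan form
J =
  [2, 1, 0]
  [0, 2, 1]
  [0, 0, 2]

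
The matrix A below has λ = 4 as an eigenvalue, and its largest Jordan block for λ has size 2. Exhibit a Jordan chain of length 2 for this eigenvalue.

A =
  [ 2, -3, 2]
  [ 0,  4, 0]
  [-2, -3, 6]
A Jordan chain for λ = 4 of length 2:
v_1 = (-2, 0, -2)ᵀ
v_2 = (1, 0, 0)ᵀ

Let N = A − (4)·I. We want v_2 with N^2 v_2 = 0 but N^1 v_2 ≠ 0; then v_{j-1} := N · v_j for j = 2, …, 2.

Pick v_2 = (1, 0, 0)ᵀ.
Then v_1 = N · v_2 = (-2, 0, -2)ᵀ.

Sanity check: (A − (4)·I) v_1 = (0, 0, 0)ᵀ = 0. ✓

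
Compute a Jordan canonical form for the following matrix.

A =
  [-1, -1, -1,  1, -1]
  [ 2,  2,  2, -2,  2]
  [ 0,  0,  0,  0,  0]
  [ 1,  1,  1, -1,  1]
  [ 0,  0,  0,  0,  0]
J_2(0) ⊕ J_1(0) ⊕ J_1(0) ⊕ J_1(0)

The characteristic polynomial is
  det(x·I − A) = x^5

Eigenvalues and multiplicities (the geometric multiplicity of λ is n − rank(A − λI), which equals the number of Jordan blocks for λ):
  λ = 0: algebraic multiplicity = 5, geometric multiplicity = 4

Determining the block sizes for each eigenvalue:
  λ = 0: 4 blocks summing to 5 forces exactly one block of size 2 and the rest size 1 → block sizes [2, 1, 1, 1]

Assembling the blocks gives a Jordan form
J =
  [0, 1, 0, 0, 0]
  [0, 0, 0, 0, 0]
  [0, 0, 0, 0, 0]
  [0, 0, 0, 0, 0]
  [0, 0, 0, 0, 0]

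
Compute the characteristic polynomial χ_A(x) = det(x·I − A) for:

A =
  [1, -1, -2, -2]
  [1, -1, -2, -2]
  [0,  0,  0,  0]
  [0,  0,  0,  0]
x^4

Expanding det(x·I − A) (e.g. by cofactor expansion or by noting that A is similar to its Jordan form J, which has the same characteristic polynomial as A) gives
  χ_A(x) = x^4
which factors as x^4. The eigenvalues (with algebraic multiplicities) are λ = 0 with multiplicity 4.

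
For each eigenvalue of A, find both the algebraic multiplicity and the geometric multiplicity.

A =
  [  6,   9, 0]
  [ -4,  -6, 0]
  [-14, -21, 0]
λ = 0: alg = 3, geom = 2

Step 1 — factor the characteristic polynomial to read off the algebraic multiplicities:
  χ_A(x) = x^3

Step 2 — compute geometric multiplicities via the rank-nullity identity g(λ) = n − rank(A − λI):
  rank(A − (0)·I) = 1, so dim ker(A − (0)·I) = n − 1 = 2

Summary:
  λ = 0: algebraic multiplicity = 3, geometric multiplicity = 2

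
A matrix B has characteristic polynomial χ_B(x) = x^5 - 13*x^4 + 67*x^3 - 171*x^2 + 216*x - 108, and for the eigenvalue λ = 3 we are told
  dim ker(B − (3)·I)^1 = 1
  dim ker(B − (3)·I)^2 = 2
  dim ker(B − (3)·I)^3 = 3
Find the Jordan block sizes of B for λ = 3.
Block sizes for λ = 3: [3]

From the dimensions of kernels of powers, the number of Jordan blocks of size at least j is d_j − d_{j−1} where d_j = dim ker(N^j) (with d_0 = 0). Computing the differences gives [1, 1, 1].
The number of blocks of size exactly k is (#blocks of size ≥ k) − (#blocks of size ≥ k + 1), so the partition is: 1 block(s) of size 3.
In nonincreasing order the block sizes are [3].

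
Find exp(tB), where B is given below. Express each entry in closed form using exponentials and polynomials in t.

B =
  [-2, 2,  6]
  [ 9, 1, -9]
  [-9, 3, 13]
e^{tB} =
  [-6*t*exp(4*t) + exp(4*t), 2*t*exp(4*t), 6*t*exp(4*t)]
  [9*t*exp(4*t), -3*t*exp(4*t) + exp(4*t), -9*t*exp(4*t)]
  [-9*t*exp(4*t), 3*t*exp(4*t), 9*t*exp(4*t) + exp(4*t)]

Strategy: write B = P · J · P⁻¹ where J is a Jordan canonical form, so e^{tB} = P · e^{tJ} · P⁻¹, and e^{tJ} can be computed block-by-block.

B has Jordan form
J =
  [4, 1, 0]
  [0, 4, 0]
  [0, 0, 4]
(up to reordering of blocks).

Per-block formulas:
  For a 2×2 Jordan block J_2(4): exp(t · J_2(4)) = e^(4t)·(I + t·N), where N is the 2×2 nilpotent shift.
  For a 1×1 block at λ = 4: exp(t · [4]) = [e^(4t)].

After assembling e^{tJ} and conjugating by P, we get:

e^{tB} =
  [-6*t*exp(4*t) + exp(4*t), 2*t*exp(4*t), 6*t*exp(4*t)]
  [9*t*exp(4*t), -3*t*exp(4*t) + exp(4*t), -9*t*exp(4*t)]
  [-9*t*exp(4*t), 3*t*exp(4*t), 9*t*exp(4*t) + exp(4*t)]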